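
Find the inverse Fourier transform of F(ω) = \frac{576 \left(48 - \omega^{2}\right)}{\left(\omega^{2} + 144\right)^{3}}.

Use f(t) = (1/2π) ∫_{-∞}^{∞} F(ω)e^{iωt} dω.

f(t) = 4 t^{2} e^{- 12 \left|{t}\right|}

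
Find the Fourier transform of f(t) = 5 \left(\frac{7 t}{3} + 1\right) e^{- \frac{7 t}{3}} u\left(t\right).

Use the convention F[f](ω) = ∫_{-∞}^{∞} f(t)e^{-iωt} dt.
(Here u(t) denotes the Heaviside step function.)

F(ω) = \frac{15 \left(- 3 i \omega - 14\right)}{9 \omega^{2} - 42 i \omega - 49}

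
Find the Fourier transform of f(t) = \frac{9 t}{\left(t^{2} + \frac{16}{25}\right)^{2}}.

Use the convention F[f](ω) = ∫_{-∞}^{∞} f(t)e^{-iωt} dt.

F(ω) = - \frac{45 i \pi \omega e^{- \frac{4 \left|{\omega}\right|}{5}}}{8}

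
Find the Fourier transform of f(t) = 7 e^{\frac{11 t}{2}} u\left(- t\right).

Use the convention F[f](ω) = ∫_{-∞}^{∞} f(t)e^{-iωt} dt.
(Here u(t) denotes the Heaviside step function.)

F(ω) = - \frac{14}{2 i \omega - 11}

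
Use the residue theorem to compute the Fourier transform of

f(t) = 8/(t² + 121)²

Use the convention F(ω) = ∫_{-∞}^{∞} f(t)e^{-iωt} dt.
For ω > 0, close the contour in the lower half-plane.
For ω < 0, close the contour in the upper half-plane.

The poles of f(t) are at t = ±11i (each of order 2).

Let g(z) = f(z)e^{-iωz}; for large |z| the factor e^{-iωz} decays in the lower half-plane when ω > 0 and in the upper half-plane when ω < 0.

Case ω > 0 (lower half-plane, clockwise contour ⇒ F(ω) = -2πi·ΣRes):
  Res_{z = - 11 i} g(z) = \frac{2 i \left(11 \omega + 1\right) e^{- 11 \omega}}{1331} (pole of order 2)
  F(ω) = -2πi·ΣRes = \frac{4 \pi \left(11 \omega + 1\right) e^{- 11 \omega}}{1331}

Case ω < 0 (upper half-plane, counterclockwise contour ⇒ F(ω) = +2πi·ΣRes):
  Res_{z = 11 i} g(z) = \frac{2 i \left(11 \omega - 1\right) e^{11 \omega}}{1331} (pole of order 2)
  F(ω) = 2πi·ΣRes = \frac{4 \pi \left(1 - 11 \omega\right) e^{11 \omega}}{1331}

Both cases combine into a single formula in |ω|:

F(ω) = \frac{4 \pi \left(11 \left|{\omega}\right| + 1\right) e^{- 11 \left|{\omega}\right|}}{1331}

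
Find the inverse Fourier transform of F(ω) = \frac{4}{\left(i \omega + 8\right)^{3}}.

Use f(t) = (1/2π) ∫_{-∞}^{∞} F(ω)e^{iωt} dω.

f(t) = 2 t^{2} e^{- 8 t} u\left(t\right)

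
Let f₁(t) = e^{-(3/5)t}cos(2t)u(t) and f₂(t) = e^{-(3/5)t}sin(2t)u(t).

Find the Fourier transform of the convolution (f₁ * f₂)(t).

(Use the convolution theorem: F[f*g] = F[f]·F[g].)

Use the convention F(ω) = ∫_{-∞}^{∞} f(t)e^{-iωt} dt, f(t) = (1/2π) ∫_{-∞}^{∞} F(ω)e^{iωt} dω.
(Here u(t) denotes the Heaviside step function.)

F[f₁*f₂](ω) = \frac{250 \left(5 i \omega + 3\right)}{\left(\left(5 i \omega + 3\right)^{2} + 100\right)^{2}}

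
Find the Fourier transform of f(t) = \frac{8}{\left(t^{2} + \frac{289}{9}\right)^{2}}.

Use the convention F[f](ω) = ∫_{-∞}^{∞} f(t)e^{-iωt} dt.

F(ω) = \frac{36 \pi \left(17 \left|{\omega}\right| + 3\right) e^{- \frac{17 \left|{\omega}\right|}{3}}}{4913}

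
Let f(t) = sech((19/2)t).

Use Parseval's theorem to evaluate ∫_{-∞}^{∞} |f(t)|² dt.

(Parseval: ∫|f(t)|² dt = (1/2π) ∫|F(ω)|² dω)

∫|f(t)|² dt = \frac{4}{19}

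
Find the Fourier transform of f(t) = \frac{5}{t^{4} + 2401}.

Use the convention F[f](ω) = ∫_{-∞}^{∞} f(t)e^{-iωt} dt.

F(ω) = \frac{5 \pi e^{- \frac{7 \sqrt{2} \left|{\omega}\right|}{2}} \sin{\left(\frac{7 \sqrt{2} \left|{\omega}\right|}{2} + \frac{\pi}{4} \right)}}{343}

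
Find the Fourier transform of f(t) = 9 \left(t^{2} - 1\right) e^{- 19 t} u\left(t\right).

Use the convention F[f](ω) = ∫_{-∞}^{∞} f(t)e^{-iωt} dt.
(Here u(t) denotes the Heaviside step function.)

F(ω) = \frac{9 \left(2 i \omega - \left(i \omega + 19\right)^{3} + 38\right)}{\left(i \omega + 19\right)^{4}}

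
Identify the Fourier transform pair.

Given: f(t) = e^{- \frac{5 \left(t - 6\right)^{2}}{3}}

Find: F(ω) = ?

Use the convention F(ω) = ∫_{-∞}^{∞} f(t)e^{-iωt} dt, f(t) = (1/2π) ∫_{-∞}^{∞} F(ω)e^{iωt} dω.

F(ω) = \frac{\sqrt{15} \sqrt{\pi} e^{- \frac{3 \omega \left(\omega + 40 i\right)}{20}}}{5}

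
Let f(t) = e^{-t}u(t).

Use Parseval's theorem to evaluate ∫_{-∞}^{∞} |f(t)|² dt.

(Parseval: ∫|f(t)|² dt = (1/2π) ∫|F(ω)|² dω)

∫|f(t)|² dt = \frac{1}{2}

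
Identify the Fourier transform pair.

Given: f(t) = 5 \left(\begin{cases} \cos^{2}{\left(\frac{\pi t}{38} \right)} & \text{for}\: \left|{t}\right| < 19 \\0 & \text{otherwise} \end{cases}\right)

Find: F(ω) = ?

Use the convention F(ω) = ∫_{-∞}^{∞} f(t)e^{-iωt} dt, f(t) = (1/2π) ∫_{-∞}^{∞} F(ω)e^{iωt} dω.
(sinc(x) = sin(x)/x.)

F(ω) = - \frac{95 \pi^{2} \operatorname{sinc}{\left(19 \omega \right)}}{361 \omega^{2} - \pi^{2}}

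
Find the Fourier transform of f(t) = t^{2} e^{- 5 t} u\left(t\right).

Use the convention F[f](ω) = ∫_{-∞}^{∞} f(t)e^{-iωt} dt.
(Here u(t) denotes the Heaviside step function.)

F(ω) = \frac{2}{\left(i \omega + 5\right)^{3}}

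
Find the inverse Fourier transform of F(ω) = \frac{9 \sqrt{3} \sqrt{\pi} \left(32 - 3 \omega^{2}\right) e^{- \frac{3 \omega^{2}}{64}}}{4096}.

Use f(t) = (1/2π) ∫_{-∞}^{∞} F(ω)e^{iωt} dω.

f(t) = 3 t^{2} e^{- \frac{16 t^{2}}{3}}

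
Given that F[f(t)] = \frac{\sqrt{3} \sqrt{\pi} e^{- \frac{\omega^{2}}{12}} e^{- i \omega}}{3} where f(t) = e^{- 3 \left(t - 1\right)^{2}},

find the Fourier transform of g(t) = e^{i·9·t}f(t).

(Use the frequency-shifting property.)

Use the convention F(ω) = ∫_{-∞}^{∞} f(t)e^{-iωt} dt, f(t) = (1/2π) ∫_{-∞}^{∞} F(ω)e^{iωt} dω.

F[g](ω) = \frac{\sqrt{3} \sqrt{\pi} e^{- \frac{\left(\omega - 9\right) \left(\omega - 9 + 12 i\right)}{12}}}{3}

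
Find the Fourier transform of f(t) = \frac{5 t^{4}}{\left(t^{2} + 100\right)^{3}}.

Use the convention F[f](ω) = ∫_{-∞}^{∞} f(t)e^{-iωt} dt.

F(ω) = \frac{\pi \left(100 \omega^{2} - 50 \left|{\omega}\right| + 3\right) e^{- 10 \left|{\omega}\right|}}{16}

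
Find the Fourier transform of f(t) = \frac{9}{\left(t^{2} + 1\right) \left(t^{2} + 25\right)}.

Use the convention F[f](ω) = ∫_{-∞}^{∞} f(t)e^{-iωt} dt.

F(ω) = \frac{3 \pi \left(5 e^{4 \left|{\omega}\right|} - 1\right) e^{- 5 \left|{\omega}\right|}}{40}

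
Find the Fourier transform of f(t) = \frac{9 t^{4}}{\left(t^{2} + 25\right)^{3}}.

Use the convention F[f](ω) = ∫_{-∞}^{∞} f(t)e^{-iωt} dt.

F(ω) = \frac{9 \pi \left(25 \omega^{2} - 25 \left|{\omega}\right| + 3\right) e^{- 5 \left|{\omega}\right|}}{40}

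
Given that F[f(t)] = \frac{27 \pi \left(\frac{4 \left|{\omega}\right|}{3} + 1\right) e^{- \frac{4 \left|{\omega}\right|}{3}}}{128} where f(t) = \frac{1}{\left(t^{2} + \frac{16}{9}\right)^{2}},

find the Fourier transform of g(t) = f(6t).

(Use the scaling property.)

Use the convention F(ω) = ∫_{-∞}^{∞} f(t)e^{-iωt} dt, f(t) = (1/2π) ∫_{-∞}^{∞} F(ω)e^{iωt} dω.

F[g](ω) = \frac{\pi \left(2 \left|{\omega}\right| + 9\right) e^{- \frac{2 \left|{\omega}\right|}{9}}}{256}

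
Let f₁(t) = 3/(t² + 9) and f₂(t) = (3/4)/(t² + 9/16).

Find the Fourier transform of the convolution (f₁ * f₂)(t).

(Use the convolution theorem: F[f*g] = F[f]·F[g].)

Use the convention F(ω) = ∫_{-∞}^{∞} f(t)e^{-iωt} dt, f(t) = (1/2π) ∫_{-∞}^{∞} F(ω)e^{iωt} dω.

F[f₁*f₂](ω) = \pi^{2} e^{- \frac{15 \left|{\omega}\right|}{4}}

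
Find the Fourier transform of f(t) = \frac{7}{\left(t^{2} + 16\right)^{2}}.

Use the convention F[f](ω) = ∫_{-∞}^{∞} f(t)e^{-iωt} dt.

F(ω) = \frac{7 \pi \left(4 \left|{\omega}\right| + 1\right) e^{- 4 \left|{\omega}\right|}}{128}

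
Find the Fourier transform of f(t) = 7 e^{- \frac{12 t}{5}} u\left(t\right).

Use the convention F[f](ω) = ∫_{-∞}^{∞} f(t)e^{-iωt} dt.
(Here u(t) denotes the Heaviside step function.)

F(ω) = \frac{35}{5 i \omega + 12}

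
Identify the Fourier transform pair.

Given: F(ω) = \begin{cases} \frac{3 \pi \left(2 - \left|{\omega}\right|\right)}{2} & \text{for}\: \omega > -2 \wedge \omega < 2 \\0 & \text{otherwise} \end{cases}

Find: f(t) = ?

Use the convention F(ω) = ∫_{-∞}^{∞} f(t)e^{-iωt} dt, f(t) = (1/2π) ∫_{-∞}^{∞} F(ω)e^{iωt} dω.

f(t) = \frac{3 \sin^{2}{\left(t \right)}}{t^{2}}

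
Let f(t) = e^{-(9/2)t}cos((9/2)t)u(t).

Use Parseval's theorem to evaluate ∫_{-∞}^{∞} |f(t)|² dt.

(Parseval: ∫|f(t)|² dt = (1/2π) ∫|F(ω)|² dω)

∫|f(t)|² dt = \frac{1}{12}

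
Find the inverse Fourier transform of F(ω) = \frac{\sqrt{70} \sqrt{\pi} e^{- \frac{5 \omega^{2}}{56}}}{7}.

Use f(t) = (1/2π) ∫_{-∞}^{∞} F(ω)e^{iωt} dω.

f(t) = 2 e^{- \frac{14 t^{2}}{5}}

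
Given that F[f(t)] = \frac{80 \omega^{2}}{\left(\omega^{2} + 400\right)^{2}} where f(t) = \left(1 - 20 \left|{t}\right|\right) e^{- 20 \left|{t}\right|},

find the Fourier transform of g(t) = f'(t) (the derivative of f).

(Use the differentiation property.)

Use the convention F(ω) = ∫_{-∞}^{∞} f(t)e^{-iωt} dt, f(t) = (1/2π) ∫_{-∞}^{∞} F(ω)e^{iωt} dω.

F[g](ω) = \frac{80 i \omega^{3}}{\left(\omega^{2} + 400\right)^{2}}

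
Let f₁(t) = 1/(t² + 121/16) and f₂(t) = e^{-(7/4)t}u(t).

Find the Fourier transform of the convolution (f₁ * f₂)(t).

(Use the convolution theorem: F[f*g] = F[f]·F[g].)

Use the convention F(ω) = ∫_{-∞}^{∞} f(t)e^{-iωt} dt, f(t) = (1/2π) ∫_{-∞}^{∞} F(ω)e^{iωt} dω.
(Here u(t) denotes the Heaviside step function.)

F[f₁*f₂](ω) = \frac{16 \pi e^{- \frac{11 \left|{\omega}\right|}{4}}}{11 \left(4 i \omega + 7\right)}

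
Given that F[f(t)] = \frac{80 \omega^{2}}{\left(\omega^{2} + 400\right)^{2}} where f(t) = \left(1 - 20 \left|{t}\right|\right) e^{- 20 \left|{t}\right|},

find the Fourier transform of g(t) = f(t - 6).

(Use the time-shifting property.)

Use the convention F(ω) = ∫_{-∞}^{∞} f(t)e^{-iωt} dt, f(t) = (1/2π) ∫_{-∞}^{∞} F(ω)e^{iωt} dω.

F[g](ω) = \frac{80 \omega^{2} e^{- 6 i \omega}}{\left(\omega^{2} + 400\right)^{2}}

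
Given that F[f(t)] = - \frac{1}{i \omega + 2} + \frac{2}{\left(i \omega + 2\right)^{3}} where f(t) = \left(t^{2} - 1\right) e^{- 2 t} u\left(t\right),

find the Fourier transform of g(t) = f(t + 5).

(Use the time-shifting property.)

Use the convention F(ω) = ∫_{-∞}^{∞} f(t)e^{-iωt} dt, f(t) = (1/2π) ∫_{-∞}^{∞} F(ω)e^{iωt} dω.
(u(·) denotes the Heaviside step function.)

F[g](ω) = \frac{\left(2 i \omega - \left(i \omega + 2\right)^{3} + 4\right) e^{5 i \omega}}{\left(i \omega + 2\right)^{4}}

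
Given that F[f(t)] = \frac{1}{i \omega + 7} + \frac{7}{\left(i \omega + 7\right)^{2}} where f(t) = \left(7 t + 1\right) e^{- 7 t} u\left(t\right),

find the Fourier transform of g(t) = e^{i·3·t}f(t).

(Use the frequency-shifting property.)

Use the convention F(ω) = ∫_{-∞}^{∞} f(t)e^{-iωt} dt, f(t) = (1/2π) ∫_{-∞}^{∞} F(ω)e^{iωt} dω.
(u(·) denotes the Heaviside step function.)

F[g](ω) = \frac{7 i \left(\omega - 3\right) + \left(i \left(\omega - 3\right) + 7\right)^{2} + 49}{\left(i \left(\omega - 3\right) + 7\right)^{3}}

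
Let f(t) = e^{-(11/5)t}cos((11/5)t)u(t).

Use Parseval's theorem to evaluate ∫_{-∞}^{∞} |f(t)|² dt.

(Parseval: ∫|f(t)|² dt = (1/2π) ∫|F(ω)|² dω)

∫|f(t)|² dt = \frac{15}{88}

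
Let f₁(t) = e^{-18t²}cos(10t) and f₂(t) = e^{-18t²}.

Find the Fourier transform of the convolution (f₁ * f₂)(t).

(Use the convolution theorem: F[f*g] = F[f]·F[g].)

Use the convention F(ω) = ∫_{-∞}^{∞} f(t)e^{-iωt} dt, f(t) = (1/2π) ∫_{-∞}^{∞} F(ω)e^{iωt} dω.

F[f₁*f₂](ω) = \frac{\pi \left(e^{\frac{5 \omega}{9}} + 1\right) e^{- \frac{\omega^{2}}{36} - \frac{5 \omega}{18} - \frac{25}{18}}}{36}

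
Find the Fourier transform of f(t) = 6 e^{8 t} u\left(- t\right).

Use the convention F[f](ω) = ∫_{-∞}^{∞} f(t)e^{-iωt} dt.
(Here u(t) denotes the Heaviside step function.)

F(ω) = - \frac{6}{i \omega - 8}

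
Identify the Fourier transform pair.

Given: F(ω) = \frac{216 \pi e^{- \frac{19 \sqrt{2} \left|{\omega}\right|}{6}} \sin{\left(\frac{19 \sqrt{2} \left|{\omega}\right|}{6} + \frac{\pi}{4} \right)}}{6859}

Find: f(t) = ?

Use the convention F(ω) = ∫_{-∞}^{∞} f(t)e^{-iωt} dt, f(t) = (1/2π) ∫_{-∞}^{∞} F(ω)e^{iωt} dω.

f(t) = \frac{8}{t^{4} + \frac{130321}{81}}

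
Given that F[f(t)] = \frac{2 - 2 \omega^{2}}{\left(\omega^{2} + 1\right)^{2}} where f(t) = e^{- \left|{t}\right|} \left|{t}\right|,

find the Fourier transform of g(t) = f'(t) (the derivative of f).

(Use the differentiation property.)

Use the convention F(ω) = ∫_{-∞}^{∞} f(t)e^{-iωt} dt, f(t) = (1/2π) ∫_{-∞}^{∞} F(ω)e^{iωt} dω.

F[g](ω) = - \frac{2 i \omega \left(\omega^{2} - 1\right)}{\left(\omega^{2} + 1\right)^{2}}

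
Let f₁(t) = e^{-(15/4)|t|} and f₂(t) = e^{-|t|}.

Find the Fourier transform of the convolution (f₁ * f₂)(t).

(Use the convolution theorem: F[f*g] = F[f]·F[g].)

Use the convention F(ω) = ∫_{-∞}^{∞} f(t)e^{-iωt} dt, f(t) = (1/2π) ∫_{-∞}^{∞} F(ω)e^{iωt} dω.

F[f₁*f₂](ω) = \frac{240}{\left(\omega^{2} + 1\right) \left(16 \omega^{2} + 225\right)}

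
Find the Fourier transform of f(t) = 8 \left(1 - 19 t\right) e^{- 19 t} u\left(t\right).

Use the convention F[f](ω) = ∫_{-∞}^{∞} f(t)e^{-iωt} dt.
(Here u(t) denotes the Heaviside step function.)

F(ω) = \frac{8 i \omega}{- \omega^{2} + 38 i \omega + 361}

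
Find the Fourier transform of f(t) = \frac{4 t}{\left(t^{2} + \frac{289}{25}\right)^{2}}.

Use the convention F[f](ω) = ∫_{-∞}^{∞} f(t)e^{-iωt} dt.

F(ω) = - \frac{10 i \pi \omega e^{- \frac{17 \left|{\omega}\right|}{5}}}{17}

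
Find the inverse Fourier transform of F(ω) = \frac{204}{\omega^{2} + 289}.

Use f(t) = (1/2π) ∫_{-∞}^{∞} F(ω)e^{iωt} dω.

f(t) = 6 e^{- 17 \left|{t}\right|}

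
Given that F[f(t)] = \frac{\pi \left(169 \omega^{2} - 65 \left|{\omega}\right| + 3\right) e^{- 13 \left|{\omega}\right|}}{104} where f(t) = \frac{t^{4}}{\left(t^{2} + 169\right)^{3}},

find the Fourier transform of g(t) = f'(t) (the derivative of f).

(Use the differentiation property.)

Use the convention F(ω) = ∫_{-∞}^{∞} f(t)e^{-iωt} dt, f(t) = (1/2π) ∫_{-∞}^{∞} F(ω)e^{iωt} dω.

F[g](ω) = \frac{i \pi \omega \left(169 \omega^{2} - 65 \left|{\omega}\right| + 3\right) e^{- 13 \left|{\omega}\right|}}{104}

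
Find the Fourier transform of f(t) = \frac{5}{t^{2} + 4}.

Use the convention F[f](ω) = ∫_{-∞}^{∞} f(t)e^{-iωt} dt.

F(ω) = \frac{5 \pi e^{- 2 \left|{\omega}\right|}}{2}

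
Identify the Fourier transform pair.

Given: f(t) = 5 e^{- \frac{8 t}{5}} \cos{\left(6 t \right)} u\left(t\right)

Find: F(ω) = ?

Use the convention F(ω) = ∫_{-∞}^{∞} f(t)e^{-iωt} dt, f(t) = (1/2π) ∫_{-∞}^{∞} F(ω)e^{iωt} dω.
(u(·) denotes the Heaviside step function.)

F(ω) = \frac{25 \left(5 i \omega + 8\right)}{\left(5 i \omega + 8\right)^{2} + 900}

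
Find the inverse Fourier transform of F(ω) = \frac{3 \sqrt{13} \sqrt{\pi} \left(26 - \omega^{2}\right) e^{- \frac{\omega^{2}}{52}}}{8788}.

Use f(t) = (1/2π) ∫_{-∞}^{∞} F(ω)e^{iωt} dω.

f(t) = 3 t^{2} e^{- 13 t^{2}}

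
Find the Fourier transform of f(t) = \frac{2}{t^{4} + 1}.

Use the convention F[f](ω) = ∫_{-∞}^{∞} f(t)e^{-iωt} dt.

F(ω) = 2 \pi e^{- \frac{\sqrt{2} \left|{\omega}\right|}{2}} \sin{\left(\frac{\sqrt{2} \left|{\omega}\right|}{2} + \frac{\pi}{4} \right)}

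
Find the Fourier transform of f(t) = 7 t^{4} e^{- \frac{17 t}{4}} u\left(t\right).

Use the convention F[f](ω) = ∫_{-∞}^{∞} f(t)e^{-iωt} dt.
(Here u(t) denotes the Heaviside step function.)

F(ω) = \frac{172032}{\left(4 i \omega + 17\right)^{5}}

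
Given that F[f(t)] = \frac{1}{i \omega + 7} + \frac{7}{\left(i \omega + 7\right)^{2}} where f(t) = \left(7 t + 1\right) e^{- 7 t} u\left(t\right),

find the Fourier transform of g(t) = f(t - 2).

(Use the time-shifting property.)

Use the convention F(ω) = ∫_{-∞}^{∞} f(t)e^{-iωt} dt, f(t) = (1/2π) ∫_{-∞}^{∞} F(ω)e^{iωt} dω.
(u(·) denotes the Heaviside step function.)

F[g](ω) = \frac{\left(- i \omega - 14\right) e^{- 2 i \omega}}{\omega^{2} - 14 i \omega - 49}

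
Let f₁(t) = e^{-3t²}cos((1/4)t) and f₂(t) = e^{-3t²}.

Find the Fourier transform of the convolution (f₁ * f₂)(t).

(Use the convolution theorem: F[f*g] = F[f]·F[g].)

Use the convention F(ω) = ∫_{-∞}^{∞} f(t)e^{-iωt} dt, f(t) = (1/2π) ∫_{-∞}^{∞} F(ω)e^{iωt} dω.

F[f₁*f₂](ω) = \frac{\pi \left(e^{\frac{\omega}{12}} + 1\right) e^{- \frac{\omega^{2}}{6} - \frac{\omega}{24} - \frac{1}{192}}}{6}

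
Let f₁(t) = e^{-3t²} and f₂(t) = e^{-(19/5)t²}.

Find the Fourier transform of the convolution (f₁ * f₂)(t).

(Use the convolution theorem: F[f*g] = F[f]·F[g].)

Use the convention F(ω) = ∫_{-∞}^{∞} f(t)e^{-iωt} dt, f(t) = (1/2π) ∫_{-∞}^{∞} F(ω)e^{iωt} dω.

F[f₁*f₂](ω) = \frac{\sqrt{285} \pi e^{- \frac{17 \omega^{2}}{114}}}{57}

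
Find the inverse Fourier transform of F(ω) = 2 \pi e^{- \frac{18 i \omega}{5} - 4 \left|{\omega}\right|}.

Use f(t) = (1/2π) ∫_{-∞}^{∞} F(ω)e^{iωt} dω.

f(t) = \frac{8}{\left(t - \frac{18}{5}\right)^{2} + 16}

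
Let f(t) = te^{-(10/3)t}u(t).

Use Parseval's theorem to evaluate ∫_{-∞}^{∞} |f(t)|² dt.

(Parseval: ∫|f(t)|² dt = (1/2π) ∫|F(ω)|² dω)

∫|f(t)|² dt = \frac{27}{4000}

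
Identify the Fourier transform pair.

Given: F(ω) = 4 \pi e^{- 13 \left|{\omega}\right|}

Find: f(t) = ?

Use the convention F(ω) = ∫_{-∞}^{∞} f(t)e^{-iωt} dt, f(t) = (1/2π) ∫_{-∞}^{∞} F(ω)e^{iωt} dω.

f(t) = \frac{52}{t^{2} + 169}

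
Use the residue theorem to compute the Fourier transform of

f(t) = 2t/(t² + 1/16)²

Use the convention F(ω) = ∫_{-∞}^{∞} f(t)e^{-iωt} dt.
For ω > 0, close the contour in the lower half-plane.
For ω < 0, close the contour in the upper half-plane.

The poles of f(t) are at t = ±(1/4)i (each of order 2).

Let g(z) = f(z)e^{-iωz}; for large |z| the factor e^{-iωz} decays in the lower half-plane when ω > 0 and in the upper half-plane when ω < 0.

Case ω > 0 (lower half-plane, clockwise contour ⇒ F(ω) = -2πi·ΣRes):
  Res_{z = - \frac{i}{4}} g(z) = 2 \omega e^{- \frac{\omega}{4}} (pole of order 2)
  F(ω) = -2πi·ΣRes = - 4 i \pi \omega e^{- \frac{\omega}{4}}

Case ω < 0 (upper half-plane, counterclockwise contour ⇒ F(ω) = +2πi·ΣRes):
  Res_{z = \frac{i}{4}} g(z) = - 2 \omega e^{\frac{\omega}{4}} (pole of order 2)
  F(ω) = 2πi·ΣRes = - 4 i \pi \omega e^{\frac{\omega}{4}}

Both cases combine into a single formula in |ω|:

F(ω) = - 4 i \pi \omega e^{- \frac{\left|{\omega}\right|}{4}}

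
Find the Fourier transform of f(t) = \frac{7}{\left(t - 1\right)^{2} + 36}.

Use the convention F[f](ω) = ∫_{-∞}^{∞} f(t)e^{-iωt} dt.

F(ω) = \frac{7 \pi e^{- i \omega - 6 \left|{\omega}\right|}}{6}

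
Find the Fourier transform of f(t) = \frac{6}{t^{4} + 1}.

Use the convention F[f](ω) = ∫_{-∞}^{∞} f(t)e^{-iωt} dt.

F(ω) = 6 \pi e^{- \frac{\sqrt{2} \left|{\omega}\right|}{2}} \sin{\left(\frac{\sqrt{2} \left|{\omega}\right|}{2} + \frac{\pi}{4} \right)}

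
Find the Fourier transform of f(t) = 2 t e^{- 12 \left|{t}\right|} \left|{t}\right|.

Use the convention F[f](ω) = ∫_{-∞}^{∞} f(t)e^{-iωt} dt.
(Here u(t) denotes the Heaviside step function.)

F(ω) = \frac{8 i \omega \left(\omega^{2} - 432\right)}{\left(\omega^{2} + 144\right)^{3}}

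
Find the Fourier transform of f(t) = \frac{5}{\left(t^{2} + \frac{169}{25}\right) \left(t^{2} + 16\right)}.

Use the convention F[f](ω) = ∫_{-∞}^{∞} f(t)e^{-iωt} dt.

F(ω) = - \frac{125 \pi e^{- 4 \left|{\omega}\right|}}{924} + \frac{625 \pi e^{- \frac{13 \left|{\omega}\right|}{5}}}{3003}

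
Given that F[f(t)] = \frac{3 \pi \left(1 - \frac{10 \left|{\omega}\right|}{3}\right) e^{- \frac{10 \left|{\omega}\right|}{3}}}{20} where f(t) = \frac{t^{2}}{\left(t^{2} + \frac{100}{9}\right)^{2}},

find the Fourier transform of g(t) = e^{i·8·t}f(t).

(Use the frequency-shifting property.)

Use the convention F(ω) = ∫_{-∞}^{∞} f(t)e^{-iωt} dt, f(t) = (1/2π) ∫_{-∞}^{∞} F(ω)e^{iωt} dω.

F[g](ω) = \frac{\pi \left(3 - 10 \left|{\omega - 8}\right|\right) e^{- \frac{10 \left|{\omega - 8}\right|}{3}}}{20}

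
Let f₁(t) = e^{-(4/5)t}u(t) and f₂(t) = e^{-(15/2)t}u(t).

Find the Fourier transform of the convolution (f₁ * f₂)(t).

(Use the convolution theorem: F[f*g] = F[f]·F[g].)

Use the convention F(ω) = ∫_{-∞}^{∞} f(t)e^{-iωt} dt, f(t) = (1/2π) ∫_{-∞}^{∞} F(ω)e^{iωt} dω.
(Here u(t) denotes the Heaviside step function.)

F[f₁*f₂](ω) = \frac{10}{- 10 \omega^{2} + 83 i \omega + 60}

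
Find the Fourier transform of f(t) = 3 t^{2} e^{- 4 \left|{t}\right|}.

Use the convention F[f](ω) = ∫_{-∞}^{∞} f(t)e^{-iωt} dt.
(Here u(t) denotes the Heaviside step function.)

F(ω) = \frac{48 \left(16 - 3 \omega^{2}\right)}{\left(\omega^{2} + 16\right)^{3}}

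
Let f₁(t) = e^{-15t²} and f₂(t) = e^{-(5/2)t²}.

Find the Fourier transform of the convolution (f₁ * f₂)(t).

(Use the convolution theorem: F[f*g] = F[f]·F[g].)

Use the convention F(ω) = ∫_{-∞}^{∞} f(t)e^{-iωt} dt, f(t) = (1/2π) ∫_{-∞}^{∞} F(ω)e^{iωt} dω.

F[f₁*f₂](ω) = \frac{\sqrt{6} \pi e^{- \frac{7 \omega^{2}}{60}}}{15}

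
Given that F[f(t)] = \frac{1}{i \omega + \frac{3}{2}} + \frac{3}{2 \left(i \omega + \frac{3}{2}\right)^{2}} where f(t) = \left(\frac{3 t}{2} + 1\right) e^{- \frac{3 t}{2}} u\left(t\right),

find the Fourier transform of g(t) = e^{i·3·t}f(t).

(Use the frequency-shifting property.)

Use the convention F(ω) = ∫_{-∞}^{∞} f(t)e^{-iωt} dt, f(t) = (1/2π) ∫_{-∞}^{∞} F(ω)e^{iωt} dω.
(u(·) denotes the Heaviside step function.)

F[g](ω) = \frac{4 \left(- i \omega - 3 + 3 i\right)}{4 \omega^{2} - 12 \omega \left(2 + i\right) + 27 + 36 i}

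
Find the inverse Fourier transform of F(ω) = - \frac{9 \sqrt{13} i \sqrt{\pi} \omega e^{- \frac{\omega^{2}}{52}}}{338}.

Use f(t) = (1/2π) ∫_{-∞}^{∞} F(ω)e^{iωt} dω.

f(t) = 9 t e^{- 13 t^{2}}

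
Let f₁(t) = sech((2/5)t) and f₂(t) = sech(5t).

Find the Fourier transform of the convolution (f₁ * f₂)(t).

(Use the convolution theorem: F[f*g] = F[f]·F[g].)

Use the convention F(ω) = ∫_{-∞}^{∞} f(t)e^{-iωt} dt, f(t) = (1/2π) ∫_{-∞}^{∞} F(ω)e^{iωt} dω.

F[f₁*f₂](ω) = \frac{\pi^{2}}{2 \cosh{\left(\frac{\pi \omega}{10} \right)} \cosh{\left(\frac{5 \pi \omega}{4} \right)}}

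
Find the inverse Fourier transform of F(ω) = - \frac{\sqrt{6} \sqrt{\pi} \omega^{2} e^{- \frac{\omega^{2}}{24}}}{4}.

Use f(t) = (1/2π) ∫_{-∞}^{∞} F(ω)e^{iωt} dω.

f(t) = 9 \left(24 t^{2} - 2\right) e^{- 6 t^{2}}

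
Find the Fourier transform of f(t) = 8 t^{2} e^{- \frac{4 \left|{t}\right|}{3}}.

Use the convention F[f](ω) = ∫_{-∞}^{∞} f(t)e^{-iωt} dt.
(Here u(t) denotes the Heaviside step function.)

F(ω) = \frac{3456 \left(16 - 27 \omega^{2}\right)}{\left(9 \omega^{2} + 16\right)^{3}}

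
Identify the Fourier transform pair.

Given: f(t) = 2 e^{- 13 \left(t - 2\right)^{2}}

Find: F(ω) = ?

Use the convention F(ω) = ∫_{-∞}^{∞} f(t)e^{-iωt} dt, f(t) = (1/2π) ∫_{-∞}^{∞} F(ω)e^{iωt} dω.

F(ω) = \frac{2 \sqrt{13} \sqrt{\pi} e^{- \frac{\omega \left(\omega + 104 i\right)}{52}}}{13}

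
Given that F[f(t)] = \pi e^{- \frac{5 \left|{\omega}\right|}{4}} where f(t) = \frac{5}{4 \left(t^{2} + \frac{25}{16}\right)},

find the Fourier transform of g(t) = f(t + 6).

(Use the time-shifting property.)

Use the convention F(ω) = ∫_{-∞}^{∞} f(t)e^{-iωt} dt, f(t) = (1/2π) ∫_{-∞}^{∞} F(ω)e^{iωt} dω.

F[g](ω) = \pi e^{6 i \omega - \frac{5 \left|{\omega}\right|}{4}}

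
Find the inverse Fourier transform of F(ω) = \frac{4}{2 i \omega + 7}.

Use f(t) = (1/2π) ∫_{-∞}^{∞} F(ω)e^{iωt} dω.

f(t) = 2 e^{- \frac{7 t}{2}} u\left(t\right)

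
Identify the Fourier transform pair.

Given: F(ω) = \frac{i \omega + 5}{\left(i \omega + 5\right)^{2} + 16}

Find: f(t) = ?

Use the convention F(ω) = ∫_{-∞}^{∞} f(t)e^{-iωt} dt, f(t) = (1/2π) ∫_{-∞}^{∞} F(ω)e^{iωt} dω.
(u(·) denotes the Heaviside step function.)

f(t) = e^{- 5 t} \cos{\left(4 t \right)} u\left(t\right)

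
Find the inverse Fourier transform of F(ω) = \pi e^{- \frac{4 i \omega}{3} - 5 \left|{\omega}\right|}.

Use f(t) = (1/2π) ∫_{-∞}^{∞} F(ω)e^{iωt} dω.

f(t) = \frac{5}{\left(t - \frac{4}{3}\right)^{2} + 25}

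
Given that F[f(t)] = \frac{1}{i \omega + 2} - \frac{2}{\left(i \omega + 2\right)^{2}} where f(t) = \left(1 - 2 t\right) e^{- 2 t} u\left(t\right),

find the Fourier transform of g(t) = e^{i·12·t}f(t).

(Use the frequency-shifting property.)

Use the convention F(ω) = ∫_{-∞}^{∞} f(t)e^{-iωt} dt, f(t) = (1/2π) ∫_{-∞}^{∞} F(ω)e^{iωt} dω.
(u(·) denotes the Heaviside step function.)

F[g](ω) = \frac{i \left(12 - \omega\right)}{\omega^{2} - 4 \omega \left(6 + i\right) + 140 + 48 i}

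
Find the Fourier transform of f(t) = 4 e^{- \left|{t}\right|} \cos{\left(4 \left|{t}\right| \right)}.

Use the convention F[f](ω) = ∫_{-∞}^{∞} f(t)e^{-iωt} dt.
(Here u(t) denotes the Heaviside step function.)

F(ω) = \frac{8 \left(\omega^{2} + 17\right)}{\omega^{4} - 30 \omega^{2} + 289}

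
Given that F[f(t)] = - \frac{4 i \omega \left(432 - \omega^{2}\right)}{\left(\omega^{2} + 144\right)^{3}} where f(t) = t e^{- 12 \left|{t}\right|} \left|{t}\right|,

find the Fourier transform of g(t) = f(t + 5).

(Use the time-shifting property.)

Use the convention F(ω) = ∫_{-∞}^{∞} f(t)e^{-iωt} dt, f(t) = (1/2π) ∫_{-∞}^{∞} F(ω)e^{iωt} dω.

F[g](ω) = \frac{4 i \omega \left(\omega^{2} - 432\right) e^{5 i \omega}}{\left(\omega^{2} + 144\right)^{3}}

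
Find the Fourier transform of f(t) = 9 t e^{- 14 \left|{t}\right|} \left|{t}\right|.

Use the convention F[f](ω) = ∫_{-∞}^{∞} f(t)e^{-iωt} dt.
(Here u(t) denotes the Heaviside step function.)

F(ω) = \frac{36 i \omega \left(\omega^{2} - 588\right)}{\left(\omega^{2} + 196\right)^{3}}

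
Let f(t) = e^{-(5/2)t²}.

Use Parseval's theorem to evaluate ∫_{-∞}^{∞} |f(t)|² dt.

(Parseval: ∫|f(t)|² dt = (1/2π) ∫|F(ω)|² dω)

∫|f(t)|² dt = \frac{\sqrt{5} \sqrt{\pi}}{5}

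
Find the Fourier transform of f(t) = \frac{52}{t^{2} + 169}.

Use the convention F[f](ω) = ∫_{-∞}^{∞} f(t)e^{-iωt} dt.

F(ω) = 4 \pi e^{- 13 \left|{\omega}\right|}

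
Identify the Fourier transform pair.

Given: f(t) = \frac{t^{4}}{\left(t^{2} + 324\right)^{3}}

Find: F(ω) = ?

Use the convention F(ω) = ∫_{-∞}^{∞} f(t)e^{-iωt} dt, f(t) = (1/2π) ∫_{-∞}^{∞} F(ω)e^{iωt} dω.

F(ω) = \frac{\pi \left(108 \omega^{2} - 30 \left|{\omega}\right| + 1\right) e^{- 18 \left|{\omega}\right|}}{48}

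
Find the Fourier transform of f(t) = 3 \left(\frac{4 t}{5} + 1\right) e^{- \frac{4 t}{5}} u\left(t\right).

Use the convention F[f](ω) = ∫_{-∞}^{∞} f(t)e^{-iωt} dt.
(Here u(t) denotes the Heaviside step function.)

F(ω) = \frac{15 \left(- 5 i \omega - 8\right)}{25 \omega^{2} - 40 i \omega - 16}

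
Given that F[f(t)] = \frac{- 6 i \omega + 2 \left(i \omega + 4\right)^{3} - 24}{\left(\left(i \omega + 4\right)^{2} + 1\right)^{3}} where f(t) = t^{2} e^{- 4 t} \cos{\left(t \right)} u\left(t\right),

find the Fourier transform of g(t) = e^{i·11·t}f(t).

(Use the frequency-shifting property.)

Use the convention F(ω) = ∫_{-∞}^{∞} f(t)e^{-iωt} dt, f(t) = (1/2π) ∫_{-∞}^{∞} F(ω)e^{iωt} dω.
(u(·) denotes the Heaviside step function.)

F[g](ω) = \frac{2 \left(3 i \left(11 - \omega\right) + \left(i \left(\omega - 11\right) + 4\right)^{3} - 12\right)}{\left(\left(i \left(\omega - 11\right) + 4\right)^{2} + 1\right)^{3}}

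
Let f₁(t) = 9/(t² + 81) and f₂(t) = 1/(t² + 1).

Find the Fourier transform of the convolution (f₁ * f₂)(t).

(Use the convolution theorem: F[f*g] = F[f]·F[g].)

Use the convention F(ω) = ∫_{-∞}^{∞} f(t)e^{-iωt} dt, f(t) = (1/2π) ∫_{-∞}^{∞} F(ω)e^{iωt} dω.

F[f₁*f₂](ω) = \pi^{2} e^{- 10 \left|{\omega}\right|}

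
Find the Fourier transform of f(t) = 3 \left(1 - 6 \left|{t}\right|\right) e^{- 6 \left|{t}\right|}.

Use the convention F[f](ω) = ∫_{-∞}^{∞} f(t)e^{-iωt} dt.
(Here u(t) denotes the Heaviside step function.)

F(ω) = \frac{72 \omega^{2}}{\left(\omega^{2} + 36\right)^{2}}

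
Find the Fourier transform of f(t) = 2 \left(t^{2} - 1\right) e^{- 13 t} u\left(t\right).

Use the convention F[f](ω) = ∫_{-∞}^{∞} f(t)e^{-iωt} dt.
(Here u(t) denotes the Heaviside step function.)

F(ω) = \frac{2 \left(2 i \omega - \left(i \omega + 13\right)^{3} + 26\right)}{\left(i \omega + 13\right)^{4}}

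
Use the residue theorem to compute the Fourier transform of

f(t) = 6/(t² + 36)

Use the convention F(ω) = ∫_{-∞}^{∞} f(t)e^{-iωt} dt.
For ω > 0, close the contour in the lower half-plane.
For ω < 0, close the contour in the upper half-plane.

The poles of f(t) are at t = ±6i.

Let g(z) = f(z)e^{-iωz}; for large |z| the factor e^{-iωz} decays in the lower half-plane when ω > 0 and in the upper half-plane when ω < 0.

Case ω > 0 (lower half-plane, clockwise contour ⇒ F(ω) = -2πi·ΣRes):
  Res_{z = - 6 i} g(z) = \frac{i e^{- 6 \omega}}{2}
  F(ω) = -2πi·ΣRes = \pi e^{- 6 \omega}

Case ω < 0 (upper half-plane, counterclockwise contour ⇒ F(ω) = +2πi·ΣRes):
  Res_{z = 6 i} g(z) = - \frac{i e^{6 \omega}}{2}
  F(ω) = 2πi·ΣRes = \pi e^{6 \omega}

Both cases combine into a single formula in |ω|:

F(ω) = \pi e^{- 6 \left|{\omega}\right|}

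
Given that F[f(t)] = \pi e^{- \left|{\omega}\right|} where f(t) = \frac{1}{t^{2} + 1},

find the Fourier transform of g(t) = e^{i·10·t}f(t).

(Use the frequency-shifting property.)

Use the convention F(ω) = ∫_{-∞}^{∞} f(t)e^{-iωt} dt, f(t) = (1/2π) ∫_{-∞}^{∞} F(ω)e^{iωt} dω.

F[g](ω) = \pi e^{- \left|{\omega - 10}\right|}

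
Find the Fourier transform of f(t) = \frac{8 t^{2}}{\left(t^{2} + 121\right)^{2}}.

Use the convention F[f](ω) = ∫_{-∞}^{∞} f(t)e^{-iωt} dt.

F(ω) = \frac{4 \pi \left(1 - 11 \left|{\omega}\right|\right) e^{- 11 \left|{\omega}\right|}}{11}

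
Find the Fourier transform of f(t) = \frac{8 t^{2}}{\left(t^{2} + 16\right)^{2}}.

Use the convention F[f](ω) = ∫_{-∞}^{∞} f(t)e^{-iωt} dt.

F(ω) = \pi \left(1 - 4 \left|{\omega}\right|\right) e^{- 4 \left|{\omega}\right|}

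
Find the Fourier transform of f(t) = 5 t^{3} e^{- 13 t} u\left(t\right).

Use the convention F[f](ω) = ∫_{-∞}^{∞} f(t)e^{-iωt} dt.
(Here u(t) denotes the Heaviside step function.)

F(ω) = \frac{30}{\left(i \omega + 13\right)^{4}}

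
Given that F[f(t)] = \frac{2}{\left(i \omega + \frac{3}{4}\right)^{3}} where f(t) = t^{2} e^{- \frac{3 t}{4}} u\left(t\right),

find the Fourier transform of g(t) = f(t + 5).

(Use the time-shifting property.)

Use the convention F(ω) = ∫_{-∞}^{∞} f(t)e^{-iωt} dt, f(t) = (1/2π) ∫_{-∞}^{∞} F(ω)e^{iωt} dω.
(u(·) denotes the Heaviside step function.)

F[g](ω) = \frac{128 e^{5 i \omega}}{\left(4 i \omega + 3\right)^{3}}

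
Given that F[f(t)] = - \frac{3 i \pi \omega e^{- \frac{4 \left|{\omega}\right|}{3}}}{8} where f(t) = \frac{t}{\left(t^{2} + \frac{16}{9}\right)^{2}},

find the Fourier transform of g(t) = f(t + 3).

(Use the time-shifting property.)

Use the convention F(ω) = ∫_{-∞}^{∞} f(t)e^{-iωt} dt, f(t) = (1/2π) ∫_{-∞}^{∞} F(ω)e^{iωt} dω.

F[g](ω) = - \frac{3 i \pi \omega e^{3 i \omega - \frac{4 \left|{\omega}\right|}{3}}}{8}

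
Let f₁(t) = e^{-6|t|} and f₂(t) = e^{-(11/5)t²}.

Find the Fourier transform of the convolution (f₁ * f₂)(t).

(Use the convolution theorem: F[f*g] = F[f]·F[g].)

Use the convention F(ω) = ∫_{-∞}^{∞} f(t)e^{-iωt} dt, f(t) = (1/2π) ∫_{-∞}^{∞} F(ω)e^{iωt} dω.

F[f₁*f₂](ω) = \frac{12 \sqrt{55} \sqrt{\pi} e^{- \frac{5 \omega^{2}}{44}}}{11 \left(\omega^{2} + 36\right)}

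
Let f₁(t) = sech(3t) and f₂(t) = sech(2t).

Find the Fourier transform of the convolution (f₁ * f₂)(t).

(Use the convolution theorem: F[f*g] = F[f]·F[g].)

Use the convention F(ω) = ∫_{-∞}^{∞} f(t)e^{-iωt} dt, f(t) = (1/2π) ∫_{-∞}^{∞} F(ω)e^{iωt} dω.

F[f₁*f₂](ω) = \frac{\pi^{2}}{6 \cosh{\left(\frac{\pi \omega}{6} \right)} \cosh{\left(\frac{\pi \omega}{4} \right)}}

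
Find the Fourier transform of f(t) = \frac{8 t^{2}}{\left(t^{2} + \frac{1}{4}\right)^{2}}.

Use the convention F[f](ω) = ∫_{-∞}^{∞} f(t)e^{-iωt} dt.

F(ω) = 4 \pi \left(2 - \left|{\omega}\right|\right) e^{- \frac{\left|{\omega}\right|}{2}}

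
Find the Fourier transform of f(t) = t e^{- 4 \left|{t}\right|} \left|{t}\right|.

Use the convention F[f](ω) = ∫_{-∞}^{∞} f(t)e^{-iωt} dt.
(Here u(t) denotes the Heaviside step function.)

F(ω) = \frac{4 i \omega \left(\omega^{2} - 48\right)}{\left(\omega^{2} + 16\right)^{3}}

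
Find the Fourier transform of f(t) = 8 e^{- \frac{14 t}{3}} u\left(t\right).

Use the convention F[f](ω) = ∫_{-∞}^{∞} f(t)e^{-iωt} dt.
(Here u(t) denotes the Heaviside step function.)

F(ω) = \frac{24}{3 i \omega + 14}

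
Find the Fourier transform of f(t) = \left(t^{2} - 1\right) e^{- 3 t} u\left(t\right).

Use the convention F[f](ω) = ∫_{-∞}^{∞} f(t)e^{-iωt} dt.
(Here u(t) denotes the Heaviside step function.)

F(ω) = \frac{2 i \omega - \left(i \omega + 3\right)^{3} + 6}{\left(i \omega + 3\right)^{4}}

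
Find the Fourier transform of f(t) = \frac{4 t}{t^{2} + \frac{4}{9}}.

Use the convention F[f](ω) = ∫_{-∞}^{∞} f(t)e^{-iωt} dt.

F(ω) = - 4 i \pi e^{- \frac{2 \left|{\omega}\right|}{3}} \operatorname{sign}{\left(\omega \right)}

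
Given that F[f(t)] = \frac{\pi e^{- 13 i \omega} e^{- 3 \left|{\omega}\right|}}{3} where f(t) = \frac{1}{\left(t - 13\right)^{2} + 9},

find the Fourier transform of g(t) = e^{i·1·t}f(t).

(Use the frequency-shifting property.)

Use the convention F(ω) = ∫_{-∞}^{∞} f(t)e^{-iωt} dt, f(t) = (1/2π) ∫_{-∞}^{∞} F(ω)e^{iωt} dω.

F[g](ω) = \frac{\pi e^{- 13 i \left(\omega - 1\right) - 3 \left|{\omega - 1}\right|}}{3}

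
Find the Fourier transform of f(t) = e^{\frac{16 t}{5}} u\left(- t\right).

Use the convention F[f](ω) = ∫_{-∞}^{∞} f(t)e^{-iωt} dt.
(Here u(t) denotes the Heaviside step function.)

F(ω) = - \frac{5}{5 i \omega - 16}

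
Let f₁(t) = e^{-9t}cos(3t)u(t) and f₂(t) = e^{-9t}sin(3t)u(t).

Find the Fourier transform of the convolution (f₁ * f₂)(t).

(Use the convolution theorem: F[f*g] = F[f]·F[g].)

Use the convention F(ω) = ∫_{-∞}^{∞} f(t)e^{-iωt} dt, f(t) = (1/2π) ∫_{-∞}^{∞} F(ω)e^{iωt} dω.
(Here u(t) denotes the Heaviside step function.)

F[f₁*f₂](ω) = \frac{3 \left(i \omega + 9\right)}{\left(\left(i \omega + 9\right)^{2} + 9\right)^{2}}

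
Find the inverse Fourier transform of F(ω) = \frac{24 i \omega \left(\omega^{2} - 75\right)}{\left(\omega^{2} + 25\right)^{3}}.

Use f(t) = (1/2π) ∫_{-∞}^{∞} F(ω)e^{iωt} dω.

f(t) = 6 t e^{- 5 \left|{t}\right|} \left|{t}\right|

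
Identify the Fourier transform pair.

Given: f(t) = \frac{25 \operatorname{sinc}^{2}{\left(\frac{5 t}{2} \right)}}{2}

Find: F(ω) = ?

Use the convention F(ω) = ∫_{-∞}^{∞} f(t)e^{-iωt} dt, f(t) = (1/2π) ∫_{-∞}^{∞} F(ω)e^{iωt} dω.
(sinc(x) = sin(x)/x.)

F(ω) = \begin{cases} \pi \left(5 - \left|{\omega}\right|\right) & \text{for}\: \omega > -5 \wedge \omega < 5 \\0 & \text{otherwise} \end{cases}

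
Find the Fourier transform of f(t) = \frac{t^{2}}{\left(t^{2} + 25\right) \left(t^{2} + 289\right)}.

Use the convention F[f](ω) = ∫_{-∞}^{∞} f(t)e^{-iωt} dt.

F(ω) = \frac{\pi \left(17 - 5 e^{12 \left|{\omega}\right|}\right) e^{- 17 \left|{\omega}\right|}}{264}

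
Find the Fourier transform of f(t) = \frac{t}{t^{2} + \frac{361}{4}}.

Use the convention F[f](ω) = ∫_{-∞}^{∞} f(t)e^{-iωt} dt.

F(ω) = - i \pi e^{- \frac{19 \left|{\omega}\right|}{2}} \operatorname{sign}{\left(\omega \right)}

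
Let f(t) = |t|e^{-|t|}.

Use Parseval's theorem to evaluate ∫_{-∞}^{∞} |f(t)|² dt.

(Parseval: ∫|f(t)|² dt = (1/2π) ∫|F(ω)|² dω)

∫|f(t)|² dt = \frac{1}{2}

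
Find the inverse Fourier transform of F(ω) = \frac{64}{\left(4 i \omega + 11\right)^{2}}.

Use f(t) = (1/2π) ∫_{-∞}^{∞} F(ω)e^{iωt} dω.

f(t) = 4 t e^{- \frac{11 t}{4}} u\left(t\right)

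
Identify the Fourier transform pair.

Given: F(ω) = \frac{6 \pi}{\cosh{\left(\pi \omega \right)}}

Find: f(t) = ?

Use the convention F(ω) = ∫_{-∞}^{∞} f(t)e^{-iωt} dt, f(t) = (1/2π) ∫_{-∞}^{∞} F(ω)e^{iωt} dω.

f(t) = \frac{6}{e^{\frac{t}{2}} + e^{- \frac{t}{2}}}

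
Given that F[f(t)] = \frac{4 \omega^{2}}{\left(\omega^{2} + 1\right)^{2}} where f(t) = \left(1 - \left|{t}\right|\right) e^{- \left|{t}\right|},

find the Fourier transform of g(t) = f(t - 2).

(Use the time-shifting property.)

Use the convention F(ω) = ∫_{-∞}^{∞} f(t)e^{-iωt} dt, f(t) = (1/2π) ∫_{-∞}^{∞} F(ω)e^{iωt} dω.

F[g](ω) = \frac{4 \omega^{2} e^{- 2 i \omega}}{\left(\omega^{2} + 1\right)^{2}}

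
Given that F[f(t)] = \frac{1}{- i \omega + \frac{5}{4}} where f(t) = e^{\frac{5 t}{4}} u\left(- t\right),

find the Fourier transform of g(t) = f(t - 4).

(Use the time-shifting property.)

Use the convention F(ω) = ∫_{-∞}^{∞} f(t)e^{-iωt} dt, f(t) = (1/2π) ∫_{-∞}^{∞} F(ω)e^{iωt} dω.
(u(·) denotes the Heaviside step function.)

F[g](ω) = - \frac{4 e^{- 4 i \omega}}{4 i \omega - 5}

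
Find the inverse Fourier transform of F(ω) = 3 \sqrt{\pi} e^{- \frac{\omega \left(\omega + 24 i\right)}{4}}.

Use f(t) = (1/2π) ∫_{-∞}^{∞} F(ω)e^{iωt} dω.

f(t) = 3 e^{- \left(t - 6\right)^{2}}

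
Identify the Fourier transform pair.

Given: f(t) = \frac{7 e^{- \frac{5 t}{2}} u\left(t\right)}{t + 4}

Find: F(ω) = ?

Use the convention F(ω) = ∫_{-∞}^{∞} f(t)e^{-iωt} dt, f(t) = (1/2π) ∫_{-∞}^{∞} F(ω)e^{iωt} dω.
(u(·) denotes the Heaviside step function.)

F(ω) = 7 e^{4 i \omega + 10} \operatorname{E}_{1}\left(4 i \omega + 10\right)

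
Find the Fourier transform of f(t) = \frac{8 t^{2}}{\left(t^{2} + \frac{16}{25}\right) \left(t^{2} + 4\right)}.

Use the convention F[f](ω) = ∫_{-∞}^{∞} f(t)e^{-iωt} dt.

F(ω) = \frac{100 \pi e^{- 2 \left|{\omega}\right|}}{21} - \frac{40 \pi e^{- \frac{4 \left|{\omega}\right|}{5}}}{21}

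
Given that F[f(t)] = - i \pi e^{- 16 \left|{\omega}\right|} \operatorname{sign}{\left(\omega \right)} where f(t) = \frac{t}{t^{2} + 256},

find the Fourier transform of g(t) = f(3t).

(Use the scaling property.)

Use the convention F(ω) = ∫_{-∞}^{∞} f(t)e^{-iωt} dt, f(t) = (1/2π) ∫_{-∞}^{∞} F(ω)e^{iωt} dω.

F[g](ω) = - \frac{i \pi e^{- \frac{16 \left|{\omega}\right|}{3}} \operatorname{sign}{\left(\omega \right)}}{3}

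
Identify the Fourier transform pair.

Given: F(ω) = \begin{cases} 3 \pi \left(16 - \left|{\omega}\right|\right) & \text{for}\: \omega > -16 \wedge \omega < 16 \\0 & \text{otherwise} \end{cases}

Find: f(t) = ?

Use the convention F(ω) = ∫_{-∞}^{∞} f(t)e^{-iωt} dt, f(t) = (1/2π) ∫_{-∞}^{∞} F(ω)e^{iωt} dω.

f(t) = \frac{6 \sin^{2}{\left(8 t \right)}}{t^{2}}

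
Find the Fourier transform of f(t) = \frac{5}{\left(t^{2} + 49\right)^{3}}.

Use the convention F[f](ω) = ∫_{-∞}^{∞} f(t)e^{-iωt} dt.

F(ω) = \frac{5 \pi \left(49 \omega^{2} + 21 \left|{\omega}\right| + 3\right) e^{- 7 \left|{\omega}\right|}}{134456}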